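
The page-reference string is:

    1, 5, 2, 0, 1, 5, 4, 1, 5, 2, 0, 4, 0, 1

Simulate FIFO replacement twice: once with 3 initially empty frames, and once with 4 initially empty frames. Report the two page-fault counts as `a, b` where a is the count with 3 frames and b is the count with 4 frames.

3 frames: F F F F F F F . . F F . . F → 10 faults.
4 frames: F F F F . . F F F F F F . F → 11 faults.
11 > 10: adding a frame increased faults — Belady's anomaly.

10, 11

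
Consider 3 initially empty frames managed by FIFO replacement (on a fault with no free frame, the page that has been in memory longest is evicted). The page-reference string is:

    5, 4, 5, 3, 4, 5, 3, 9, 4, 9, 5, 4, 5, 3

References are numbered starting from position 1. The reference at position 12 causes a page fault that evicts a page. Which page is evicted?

3

pos 1: 5 → fault, frames [5]
pos 2: 4 → fault, frames [5, 4]
pos 3: 5 → hit
pos 4: 3 → fault, frames [5, 4, 3]
pos 5: 4 → hit
pos 6: 5 → hit
pos 7: 3 → hit
pos 8: 9 → fault, evict 5, frames [4, 3, 9]
pos 9: 4 → hit
pos 10: 9 → hit
pos 11: 5 → fault, evict 4, frames [3, 9, 5]
pos 12: 4 → fault, evict 3, frames [9, 5, 4]
At position 12, page 3 is evicted.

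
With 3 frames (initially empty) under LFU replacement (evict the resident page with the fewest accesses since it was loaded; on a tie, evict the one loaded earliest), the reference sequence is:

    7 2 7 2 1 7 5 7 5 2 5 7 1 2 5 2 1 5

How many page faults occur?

7

7 -> miss, frames (7)
2 -> miss, frames (7 2)
7 -> hit
2 -> hit
1 -> miss, frames (7 2 1)
7 -> hit
5 -> miss, evict 1, frames (7 2 5)
7 -> hit
5 -> hit
2 -> hit
5 -> hit
7 -> hit
1 -> miss, evict 2, frames (7 5 1)
2 -> miss, evict 1, frames (7 5 2)
5 -> hit
2 -> hit
1 -> miss, evict 2, frames (7 5 1)
5 -> hit
Page faults: 7.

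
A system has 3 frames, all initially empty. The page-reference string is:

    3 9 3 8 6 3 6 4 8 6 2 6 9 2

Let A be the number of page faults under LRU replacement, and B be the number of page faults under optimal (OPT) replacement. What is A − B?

1

Under LRU: F F . F F . . F F . F . F . → 8 faults.
Under OPT: F F . F F . . F . . F . F . → 7 faults.
A − B = 8 − 7 = 1.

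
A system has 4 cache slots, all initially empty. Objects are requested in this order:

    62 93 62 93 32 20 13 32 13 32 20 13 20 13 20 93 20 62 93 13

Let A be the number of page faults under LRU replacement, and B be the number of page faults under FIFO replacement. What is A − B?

-1

Under LRU: F F . . F F F . . . . . . . . . . F . . → 6 faults.
Under FIFO: F F . . F F F . . . . . . . . . . F F . → 7 faults.
A − B = 6 − 7 = -1.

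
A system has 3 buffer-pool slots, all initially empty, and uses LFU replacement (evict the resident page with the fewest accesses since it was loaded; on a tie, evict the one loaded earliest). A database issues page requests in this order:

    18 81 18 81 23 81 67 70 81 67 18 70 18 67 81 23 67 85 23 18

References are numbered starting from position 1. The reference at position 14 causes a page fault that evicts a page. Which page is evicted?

pos 1: 18: fault, frames (18)
pos 2: 81: fault, frames (18 81)
pos 3: 18: hit
pos 4: 81: hit
pos 5: 23: fault, frames (18 81 23)
pos 6: 81: hit
pos 7: 67: fault, evict 23, frames (18 81 67)
pos 8: 70: fault, evict 67, frames (18 81 70)
pos 9: 81: hit
pos 10: 67: fault, evict 70, frames (18 81 67)
pos 11: 18: hit
pos 12: 70: fault, evict 67, frames (18 81 70)
pos 13: 18: hit
pos 14: 67: fault, evict 70, frames (18 81 67)
At position 14, page 70 is evicted.

70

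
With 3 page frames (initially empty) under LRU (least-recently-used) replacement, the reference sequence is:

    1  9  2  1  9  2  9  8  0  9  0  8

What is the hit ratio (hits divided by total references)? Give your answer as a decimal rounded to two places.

1 → fault, frames [1]
9 → fault, frames [1, 9]
2 → fault, frames [1, 9, 2]
1 → hit
9 → hit
2 → hit
9 → hit
8 → fault, evict 1, frames [2, 9, 8]
0 → fault, evict 2, frames [9, 8, 0]
9 → hit
0 → hit
8 → hit
Hits: 7 of 12 references → 7/12 = 0.5833.

0.58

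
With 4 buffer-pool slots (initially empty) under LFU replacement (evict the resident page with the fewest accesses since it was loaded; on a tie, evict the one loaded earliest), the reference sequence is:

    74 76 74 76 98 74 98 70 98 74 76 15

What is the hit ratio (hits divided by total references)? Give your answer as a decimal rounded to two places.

0.58

74: miss, frames [74]
76: miss, frames [74, 76]
74: hit
76: hit
98: miss, frames [74, 76, 98]
74: hit
98: hit
70: miss, frames [74, 76, 98, 70]
98: hit
74: hit
76: hit
15: miss, evict 70, frames [74, 76, 98, 15]
Hits: 7 of 12 references → 7/12 = 0.5833.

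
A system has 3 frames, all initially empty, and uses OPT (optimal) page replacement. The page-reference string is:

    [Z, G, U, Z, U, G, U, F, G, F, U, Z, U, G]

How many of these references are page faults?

Z: miss, frames {Z}
G: miss, frames {Z,G}
U: miss, frames {Z,G,U}
Z: hit
U: hit
G: hit
U: hit
F: miss, evict Z, frames {G,U,F}
G: hit
F: hit
U: hit
Z: miss, evict F, frames {G,U,Z}
U: hit
G: hit
Page faults: 5.

5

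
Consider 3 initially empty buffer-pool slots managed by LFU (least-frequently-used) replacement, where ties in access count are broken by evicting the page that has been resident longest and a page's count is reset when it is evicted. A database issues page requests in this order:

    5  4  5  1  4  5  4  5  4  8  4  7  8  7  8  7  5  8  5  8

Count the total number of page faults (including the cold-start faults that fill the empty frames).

10

5 → miss, frames {5}
4 → miss, frames {5,4}
5 → hit
1 → miss, frames {5,4,1}
4 → hit
5 → hit
4 → hit
5 → hit
4 → hit
8 → miss, evict 1, frames {5,4,8}
4 → hit
7 → miss, evict 8, frames {5,4,7}
8 → miss, evict 7, frames {5,4,8}
7 → miss, evict 8, frames {5,4,7}
8 → miss, evict 7, frames {5,4,8}
7 → miss, evict 8, frames {5,4,7}
5 → hit
8 → miss, evict 7, frames {5,4,8}
5 → hit
8 → hit
Page faults: 10.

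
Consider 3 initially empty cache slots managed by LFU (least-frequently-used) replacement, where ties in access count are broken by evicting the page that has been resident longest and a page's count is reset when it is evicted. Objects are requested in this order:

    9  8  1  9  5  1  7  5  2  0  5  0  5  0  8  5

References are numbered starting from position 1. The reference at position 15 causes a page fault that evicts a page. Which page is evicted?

0

pos 1: 9: fault, frames {9}
pos 2: 8: fault, frames {9,8}
pos 3: 1: fault, frames {9,8,1}
pos 4: 9: hit
pos 5: 5: fault, evict 8, frames {9,1,5}
pos 6: 1: hit
pos 7: 7: fault, evict 5, frames {9,1,7}
pos 8: 5: fault, evict 7, frames {9,1,5}
pos 9: 2: fault, evict 5, frames {9,1,2}
pos 10: 0: fault, evict 2, frames {9,1,0}
pos 11: 5: fault, evict 0, frames {9,1,5}
pos 12: 0: fault, evict 5, frames {9,1,0}
pos 13: 5: fault, evict 0, frames {9,1,5}
pos 14: 0: fault, evict 5, frames {9,1,0}
pos 15: 8: fault, evict 0, frames {9,1,8}
At position 15, page 0 is evicted.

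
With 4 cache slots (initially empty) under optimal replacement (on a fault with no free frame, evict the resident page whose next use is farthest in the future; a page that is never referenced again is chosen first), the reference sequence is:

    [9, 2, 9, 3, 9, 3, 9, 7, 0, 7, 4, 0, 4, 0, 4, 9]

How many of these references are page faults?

6

9 -> fault, frames [9]
2 -> fault, frames [9, 2]
9 -> hit
3 -> fault, frames [9, 2, 3]
9 -> hit
3 -> hit
9 -> hit
7 -> fault, frames [9, 2, 3, 7]
0 -> fault, evict 3, frames [9, 2, 7, 0]
7 -> hit
4 -> fault, evict 7, frames [9, 2, 0, 4]
0 -> hit
4 -> hit
0 -> hit
4 -> hit
9 -> hit
Page faults: 6.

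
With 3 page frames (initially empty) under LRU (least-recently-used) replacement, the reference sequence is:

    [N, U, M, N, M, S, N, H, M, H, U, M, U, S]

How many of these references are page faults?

N -> fault, frames [N]
U -> fault, frames [N, U]
M -> fault, frames [N, U, M]
N -> hit
M -> hit
S -> fault, evict U, frames [N, M, S]
N -> hit
H -> fault, evict M, frames [S, N, H]
M -> fault, evict S, frames [N, H, M]
H -> hit
U -> fault, evict N, frames [M, H, U]
M -> hit
U -> hit
S -> fault, evict H, frames [M, U, S]
Page faults: 8.

8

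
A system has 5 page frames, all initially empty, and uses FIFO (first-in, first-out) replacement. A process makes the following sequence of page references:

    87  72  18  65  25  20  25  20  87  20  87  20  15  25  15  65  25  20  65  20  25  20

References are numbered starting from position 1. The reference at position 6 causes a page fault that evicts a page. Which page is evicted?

pos 1: 87 → miss, frames [87]
pos 2: 72 → miss, frames [87, 72]
pos 3: 18 → miss, frames [87, 72, 18]
pos 4: 65 → miss, frames [87, 72, 18, 65]
pos 5: 25 → miss, frames [87, 72, 18, 65, 25]
pos 6: 20 → miss, evict 87, frames [72, 18, 65, 25, 20]
At position 6, page 87 is evicted.

87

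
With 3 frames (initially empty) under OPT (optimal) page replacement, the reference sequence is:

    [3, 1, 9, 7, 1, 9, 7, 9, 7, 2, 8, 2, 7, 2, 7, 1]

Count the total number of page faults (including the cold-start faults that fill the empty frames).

7

3 -> miss, frames [3]
1 -> miss, frames [3, 1]
9 -> miss, frames [3, 1, 9]
7 -> miss, evict 3, frames [1, 9, 7]
1 -> hit
9 -> hit
7 -> hit
9 -> hit
7 -> hit
2 -> miss, evict 9, frames [1, 7, 2]
8 -> miss, evict 1, frames [7, 2, 8]
2 -> hit
7 -> hit
2 -> hit
7 -> hit
1 -> miss, evict 8, frames [7, 2, 1]
Page faults: 7.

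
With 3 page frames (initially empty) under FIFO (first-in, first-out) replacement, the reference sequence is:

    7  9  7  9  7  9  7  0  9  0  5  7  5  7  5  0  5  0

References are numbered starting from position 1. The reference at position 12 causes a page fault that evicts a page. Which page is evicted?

9

pos 1: 7 → miss, frames (7)
pos 2: 9 → miss, frames (7 9)
pos 3: 7 → hit
pos 4: 9 → hit
pos 5: 7 → hit
pos 6: 9 → hit
pos 7: 7 → hit
pos 8: 0 → miss, frames (7 9 0)
pos 9: 9 → hit
pos 10: 0 → hit
pos 11: 5 → miss, evict 7, frames (9 0 5)
pos 12: 7 → miss, evict 9, frames (0 5 7)
At position 12, page 9 is evicted.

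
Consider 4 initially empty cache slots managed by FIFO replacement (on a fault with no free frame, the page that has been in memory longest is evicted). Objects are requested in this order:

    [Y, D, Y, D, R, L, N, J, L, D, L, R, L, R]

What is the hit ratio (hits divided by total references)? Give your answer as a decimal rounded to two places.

0.36

Y: miss, frames [Y]
D: miss, frames [Y, D]
Y: hit
D: hit
R: miss, frames [Y, D, R]
L: miss, frames [Y, D, R, L]
N: miss, evict Y, frames [D, R, L, N]
J: miss, evict D, frames [R, L, N, J]
L: hit
D: miss, evict R, frames [L, N, J, D]
L: hit
R: miss, evict L, frames [N, J, D, R]
L: miss, evict N, frames [J, D, R, L]
R: hit
Hits: 5 of 14 references → 5/14 = 0.3571.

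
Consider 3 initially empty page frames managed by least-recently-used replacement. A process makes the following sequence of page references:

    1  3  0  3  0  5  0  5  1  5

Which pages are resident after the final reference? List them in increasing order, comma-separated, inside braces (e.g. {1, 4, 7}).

1 -> fault, frames [1]
3 -> fault, frames [1, 3]
0 -> fault, frames [1, 3, 0]
3 -> hit
0 -> hit
5 -> fault, evict 1, frames [3, 0, 5]
0 -> hit
5 -> hit
1 -> fault, evict 3, frames [0, 5, 1]
5 -> hit

{0, 1, 5}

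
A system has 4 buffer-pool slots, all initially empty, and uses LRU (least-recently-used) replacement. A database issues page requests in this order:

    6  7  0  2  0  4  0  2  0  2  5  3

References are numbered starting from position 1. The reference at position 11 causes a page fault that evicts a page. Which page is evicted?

pos 1: 6 → fault, frames {6}
pos 2: 7 → fault, frames {6,7}
pos 3: 0 → fault, frames {6,7,0}
pos 4: 2 → fault, frames {6,7,0,2}
pos 5: 0 → hit
pos 6: 4 → fault, evict 6, frames {7,2,0,4}
pos 7: 0 → hit
pos 8: 2 → hit
pos 9: 0 → hit
pos 10: 2 → hit
pos 11: 5 → fault, evict 7, frames {4,0,2,5}
At position 11, page 7 is evicted.

7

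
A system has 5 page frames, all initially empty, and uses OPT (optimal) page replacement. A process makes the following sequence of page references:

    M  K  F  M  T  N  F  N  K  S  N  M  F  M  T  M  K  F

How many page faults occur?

7

M → miss, frames {M}
K → miss, frames {M,K}
F → miss, frames {M,K,F}
M → hit
T → miss, frames {M,K,F,T}
N → miss, frames {M,K,F,T,N}
F → hit
N → hit
K → hit
S → miss, evict K, frames {M,F,T,N,S}
N → hit
M → hit
F → hit
M → hit
T → hit
M → hit
K → miss, evict S, frames {M,F,T,N,K}
F → hit
Page faults: 7.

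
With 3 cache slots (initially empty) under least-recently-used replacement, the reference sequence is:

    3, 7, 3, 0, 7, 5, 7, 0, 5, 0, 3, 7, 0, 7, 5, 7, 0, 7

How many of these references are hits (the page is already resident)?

3 → miss, frames (3)
7 → miss, frames (3 7)
3 → hit
0 → miss, frames (7 3 0)
7 → hit
5 → miss, evict 3, frames (0 7 5)
7 → hit
0 → hit
5 → hit
0 → hit
3 → miss, evict 7, frames (5 0 3)
7 → miss, evict 5, frames (0 3 7)
0 → hit
7 → hit
5 → miss, evict 3, frames (0 7 5)
7 → hit
0 → hit
7 → hit
Hits: 11.

11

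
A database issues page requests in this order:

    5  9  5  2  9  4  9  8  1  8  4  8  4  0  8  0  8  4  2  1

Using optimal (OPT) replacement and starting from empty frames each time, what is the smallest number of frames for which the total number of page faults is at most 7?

5

f=1: 20 faults
f=2: 11 faults
f=3: 9 faults
f=4: 8 faults
f=5: 7 faults
f=6: 7 faults
f=7: 7 faults
Smallest f with faults ≤ 7 is 5.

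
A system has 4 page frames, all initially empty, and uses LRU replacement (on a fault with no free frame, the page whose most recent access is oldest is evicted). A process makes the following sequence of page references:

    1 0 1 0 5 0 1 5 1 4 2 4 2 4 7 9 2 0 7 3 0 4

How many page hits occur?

12

1 -> miss, frames (1)
0 -> miss, frames (1 0)
1 -> hit
0 -> hit
5 -> miss, frames (1 0 5)
0 -> hit
1 -> hit
5 -> hit
1 -> hit
4 -> miss, frames (0 5 1 4)
2 -> miss, evict 0, frames (5 1 4 2)
4 -> hit
2 -> hit
4 -> hit
7 -> miss, evict 5, frames (1 2 4 7)
9 -> miss, evict 1, frames (2 4 7 9)
2 -> hit
0 -> miss, evict 4, frames (7 9 2 0)
7 -> hit
3 -> miss, evict 9, frames (2 0 7 3)
0 -> hit
4 -> miss, evict 2, frames (7 3 0 4)
Hits: 12.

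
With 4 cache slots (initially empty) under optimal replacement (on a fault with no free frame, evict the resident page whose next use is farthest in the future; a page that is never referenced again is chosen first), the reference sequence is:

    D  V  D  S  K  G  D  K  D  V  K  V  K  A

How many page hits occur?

D → fault, frames {D}
V → fault, frames {D,V}
D → hit
S → fault, frames {D,V,S}
K → fault, frames {D,V,S,K}
G → fault, evict S, frames {D,V,K,G}
D → hit
K → hit
D → hit
V → hit
K → hit
V → hit
K → hit
A → fault, evict G, frames {D,V,K,A}
Hits: 8.

8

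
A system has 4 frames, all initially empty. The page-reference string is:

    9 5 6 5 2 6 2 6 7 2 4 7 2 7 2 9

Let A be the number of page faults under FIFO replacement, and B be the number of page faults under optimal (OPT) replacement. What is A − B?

1

Under FIFO: F F F . F . . . F . F . . . . F → 7 faults.
Under OPT: F F F . F . . . F . F . . . . . → 6 faults.
A − B = 7 − 6 = 1.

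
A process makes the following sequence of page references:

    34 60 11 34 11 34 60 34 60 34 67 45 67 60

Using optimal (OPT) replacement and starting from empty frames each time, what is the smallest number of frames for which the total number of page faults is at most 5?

f=1: 14 faults
f=2: 7 faults
f=3: 5 faults
f=4: 5 faults
f=5: 5 faults
Smallest f with faults ≤ 5 is 3.

3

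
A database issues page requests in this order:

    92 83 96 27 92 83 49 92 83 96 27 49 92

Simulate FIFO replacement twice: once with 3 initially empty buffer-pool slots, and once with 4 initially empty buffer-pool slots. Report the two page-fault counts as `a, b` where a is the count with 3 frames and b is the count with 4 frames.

3 frames: F F F F F F F . . F F . F → 10 faults.
4 frames: F F F F . . F F F F F F F → 11 faults.
11 > 10: adding a frame increased faults — Belady's anomaly.

10, 11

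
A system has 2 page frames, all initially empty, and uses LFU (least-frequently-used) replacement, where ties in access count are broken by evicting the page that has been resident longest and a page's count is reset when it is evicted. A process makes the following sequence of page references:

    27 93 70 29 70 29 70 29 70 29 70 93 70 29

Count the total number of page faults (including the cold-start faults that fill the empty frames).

6

27 → miss, frames {27}
93 → miss, frames {27,93}
70 → miss, evict 27, frames {93,70}
29 → miss, evict 93, frames {70,29}
70 → hit
29 → hit
70 → hit
29 → hit
70 → hit
29 → hit
70 → hit
93 → miss, evict 29, frames {70,93}
70 → hit
29 → miss, evict 93, frames {70,29}
Page faults: 6.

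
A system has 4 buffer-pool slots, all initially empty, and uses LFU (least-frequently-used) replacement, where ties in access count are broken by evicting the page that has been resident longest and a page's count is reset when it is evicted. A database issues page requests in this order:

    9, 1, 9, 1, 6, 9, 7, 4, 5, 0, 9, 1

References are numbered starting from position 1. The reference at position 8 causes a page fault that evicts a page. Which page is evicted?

6

pos 1: 9: fault, frames (9)
pos 2: 1: fault, frames (9 1)
pos 3: 9: hit
pos 4: 1: hit
pos 5: 6: fault, frames (9 1 6)
pos 6: 9: hit
pos 7: 7: fault, frames (9 1 6 7)
pos 8: 4: fault, evict 6, frames (9 1 7 4)
At position 8, page 6 is evicted.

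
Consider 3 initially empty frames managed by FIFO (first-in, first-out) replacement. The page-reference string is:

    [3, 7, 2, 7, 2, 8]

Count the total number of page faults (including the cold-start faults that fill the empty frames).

4

3 → fault, frames {3}
7 → fault, frames {3,7}
2 → fault, frames {3,7,2}
7 → hit
2 → hit
8 → fault, evict 3, frames {7,2,8}
Page faults: 4.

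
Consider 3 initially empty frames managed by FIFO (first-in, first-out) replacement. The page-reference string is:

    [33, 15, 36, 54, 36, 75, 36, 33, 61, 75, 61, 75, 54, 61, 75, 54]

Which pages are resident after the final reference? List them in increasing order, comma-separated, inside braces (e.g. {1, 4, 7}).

33: miss, frames {33}
15: miss, frames {33,15}
36: miss, frames {33,15,36}
54: miss, evict 33, frames {15,36,54}
36: hit
75: miss, evict 15, frames {36,54,75}
36: hit
33: miss, evict 36, frames {54,75,33}
61: miss, evict 54, frames {75,33,61}
75: hit
61: hit
75: hit
54: miss, evict 75, frames {33,61,54}
61: hit
75: miss, evict 33, frames {61,54,75}
54: hit

{54, 61, 75}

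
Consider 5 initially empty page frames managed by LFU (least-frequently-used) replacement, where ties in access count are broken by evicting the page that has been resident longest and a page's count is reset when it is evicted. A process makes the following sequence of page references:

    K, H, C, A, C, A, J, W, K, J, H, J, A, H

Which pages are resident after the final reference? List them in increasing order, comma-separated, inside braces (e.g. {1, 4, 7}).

{A, C, H, J, K}

K: fault, frames (K)
H: fault, frames (K H)
C: fault, frames (K H C)
A: fault, frames (K H C A)
C: hit
A: hit
J: fault, frames (K H C A J)
W: fault, evict K, frames (H C A J W)
K: fault, evict H, frames (C A J W K)
J: hit
H: fault, evict W, frames (C A J K H)
J: hit
A: hit
H: hit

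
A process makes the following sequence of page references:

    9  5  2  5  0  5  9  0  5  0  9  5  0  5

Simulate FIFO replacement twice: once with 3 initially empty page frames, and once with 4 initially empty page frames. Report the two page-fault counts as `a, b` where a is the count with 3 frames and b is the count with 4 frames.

3 frames: F F F . F . F . F . . . . . → 6 faults.
4 frames: F F F . F . . . . . . . . . → 4 faults.
4 < 6: adding a frame reduced faults, as is typical.

6, 4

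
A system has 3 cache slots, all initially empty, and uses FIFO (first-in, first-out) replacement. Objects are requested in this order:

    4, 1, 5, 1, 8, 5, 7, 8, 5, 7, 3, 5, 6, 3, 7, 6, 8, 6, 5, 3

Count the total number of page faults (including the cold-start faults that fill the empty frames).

12

4: fault, frames {4}
1: fault, frames {4,1}
5: fault, frames {4,1,5}
1: hit
8: fault, evict 4, frames {1,5,8}
5: hit
7: fault, evict 1, frames {5,8,7}
8: hit
5: hit
7: hit
3: fault, evict 5, frames {8,7,3}
5: fault, evict 8, frames {7,3,5}
6: fault, evict 7, frames {3,5,6}
3: hit
7: fault, evict 3, frames {5,6,7}
6: hit
8: fault, evict 5, frames {6,7,8}
6: hit
5: fault, evict 6, frames {7,8,5}
3: fault, evict 7, frames {8,5,3}
Page faults: 12.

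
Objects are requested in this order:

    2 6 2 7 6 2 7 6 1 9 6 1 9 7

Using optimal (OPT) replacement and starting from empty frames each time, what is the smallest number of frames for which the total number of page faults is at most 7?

f=1: 14 faults
f=2: 9 faults
f=3: 6 faults
f=4: 5 faults
f=5: 5 faults
Smallest f with faults ≤ 7 is 3.

3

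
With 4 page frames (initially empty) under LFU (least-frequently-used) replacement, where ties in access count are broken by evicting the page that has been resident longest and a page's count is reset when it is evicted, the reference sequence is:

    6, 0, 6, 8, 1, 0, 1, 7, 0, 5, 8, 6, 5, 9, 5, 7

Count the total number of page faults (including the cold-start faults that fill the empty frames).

6: miss, frames [6]
0: miss, frames [6, 0]
6: hit
8: miss, frames [6, 0, 8]
1: miss, frames [6, 0, 8, 1]
0: hit
1: hit
7: miss, evict 8, frames [6, 0, 1, 7]
0: hit
5: miss, evict 7, frames [6, 0, 1, 5]
8: miss, evict 5, frames [6, 0, 1, 8]
6: hit
5: miss, evict 8, frames [6, 0, 1, 5]
9: miss, evict 5, frames [6, 0, 1, 9]
5: miss, evict 9, frames [6, 0, 1, 5]
7: miss, evict 5, frames [6, 0, 1, 7]
Page faults: 11.

11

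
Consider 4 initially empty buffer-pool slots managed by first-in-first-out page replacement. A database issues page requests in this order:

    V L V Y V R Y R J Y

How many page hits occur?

V -> fault, frames {V}
L -> fault, frames {V,L}
V -> hit
Y -> fault, frames {V,L,Y}
V -> hit
R -> fault, frames {V,L,Y,R}
Y -> hit
R -> hit
J -> fault, evict V, frames {L,Y,R,J}
Y -> hit
Hits: 5.

5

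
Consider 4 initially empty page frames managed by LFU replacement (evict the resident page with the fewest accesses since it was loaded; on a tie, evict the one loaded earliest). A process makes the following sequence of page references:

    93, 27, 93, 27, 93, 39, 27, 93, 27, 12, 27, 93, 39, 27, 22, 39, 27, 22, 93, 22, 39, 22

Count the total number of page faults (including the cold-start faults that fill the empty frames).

93 -> fault, frames {93}
27 -> fault, frames {93,27}
93 -> hit
27 -> hit
93 -> hit
39 -> fault, frames {93,27,39}
27 -> hit
93 -> hit
27 -> hit
12 -> fault, frames {93,27,39,12}
27 -> hit
93 -> hit
39 -> hit
27 -> hit
22 -> fault, evict 12, frames {93,27,39,22}
39 -> hit
27 -> hit
22 -> hit
93 -> hit
22 -> hit
39 -> hit
22 -> hit
Page faults: 5.

5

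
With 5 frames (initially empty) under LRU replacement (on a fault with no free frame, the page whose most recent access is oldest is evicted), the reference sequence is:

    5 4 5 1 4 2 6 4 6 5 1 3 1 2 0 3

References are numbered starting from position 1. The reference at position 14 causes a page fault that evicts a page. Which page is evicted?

pos 1: 5: fault, frames {5}
pos 2: 4: fault, frames {5,4}
pos 3: 5: hit
pos 4: 1: fault, frames {4,5,1}
pos 5: 4: hit
pos 6: 2: fault, frames {5,1,4,2}
pos 7: 6: fault, frames {5,1,4,2,6}
pos 8: 4: hit
pos 9: 6: hit
pos 10: 5: hit
pos 11: 1: hit
pos 12: 3: fault, evict 2, frames {4,6,5,1,3}
pos 13: 1: hit
pos 14: 2: fault, evict 4, frames {6,5,3,1,2}
At position 14, page 4 is evicted.

4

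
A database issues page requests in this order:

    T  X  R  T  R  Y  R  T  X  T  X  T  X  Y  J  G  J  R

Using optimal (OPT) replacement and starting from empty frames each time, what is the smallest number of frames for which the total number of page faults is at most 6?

f=1: 18 faults
f=2: 10 faults
f=3: 8 faults
f=4: 6 faults
f=5: 6 faults
f=6: 6 faults
Smallest f with faults ≤ 6 is 4.

4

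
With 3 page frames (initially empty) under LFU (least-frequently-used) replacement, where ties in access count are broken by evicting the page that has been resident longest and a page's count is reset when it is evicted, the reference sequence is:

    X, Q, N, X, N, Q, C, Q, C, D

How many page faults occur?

X: fault, frames [X]
Q: fault, frames [X, Q]
N: fault, frames [X, Q, N]
X: hit
N: hit
Q: hit
C: fault, evict X, frames [Q, N, C]
Q: hit
C: hit
D: fault, evict N, frames [Q, C, D]
Page faults: 5.

5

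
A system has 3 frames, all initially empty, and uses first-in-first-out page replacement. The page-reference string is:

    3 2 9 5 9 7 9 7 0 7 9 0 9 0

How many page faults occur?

3 → fault, frames [3]
2 → fault, frames [3, 2]
9 → fault, frames [3, 2, 9]
5 → fault, evict 3, frames [2, 9, 5]
9 → hit
7 → fault, evict 2, frames [9, 5, 7]
9 → hit
7 → hit
0 → fault, evict 9, frames [5, 7, 0]
7 → hit
9 → fault, evict 5, frames [7, 0, 9]
0 → hit
9 → hit
0 → hit
Page faults: 7.

7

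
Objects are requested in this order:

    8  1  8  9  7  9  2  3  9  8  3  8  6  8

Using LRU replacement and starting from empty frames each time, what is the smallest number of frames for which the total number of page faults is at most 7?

f=1: 14 faults
f=2: 10 faults
f=3: 8 faults
f=4: 8 faults
f=5: 7 faults
f=6: 7 faults
f=7: 7 faults
Smallest f with faults ≤ 7 is 5.

5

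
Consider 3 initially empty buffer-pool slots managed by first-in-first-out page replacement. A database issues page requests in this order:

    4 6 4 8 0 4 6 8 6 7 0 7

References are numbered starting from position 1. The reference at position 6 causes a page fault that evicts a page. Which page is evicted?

6

pos 1: 4: fault, frames [4]
pos 2: 6: fault, frames [4, 6]
pos 3: 4: hit
pos 4: 8: fault, frames [4, 6, 8]
pos 5: 0: fault, evict 4, frames [6, 8, 0]
pos 6: 4: fault, evict 6, frames [8, 0, 4]
At position 6, page 6 is evicted.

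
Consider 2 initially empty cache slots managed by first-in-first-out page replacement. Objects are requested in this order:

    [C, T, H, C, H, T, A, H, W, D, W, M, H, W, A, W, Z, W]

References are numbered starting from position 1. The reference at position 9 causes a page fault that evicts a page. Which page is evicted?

pos 1: C → fault, frames [C]
pos 2: T → fault, frames [C, T]
pos 3: H → fault, evict C, frames [T, H]
pos 4: C → fault, evict T, frames [H, C]
pos 5: H → hit
pos 6: T → fault, evict H, frames [C, T]
pos 7: A → fault, evict C, frames [T, A]
pos 8: H → fault, evict T, frames [A, H]
pos 9: W → fault, evict A, frames [H, W]
At position 9, page A is evicted.

A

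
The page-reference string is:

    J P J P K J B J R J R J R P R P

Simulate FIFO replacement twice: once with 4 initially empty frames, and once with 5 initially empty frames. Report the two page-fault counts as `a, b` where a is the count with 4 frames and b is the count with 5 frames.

4 frames: F F . . F . F . F F . . . F . . → 7 faults.
5 frames: F F . . F . F . F . . . . . . . → 5 faults.
5 < 7: adding a frame reduced faults, as is typical.

7, 5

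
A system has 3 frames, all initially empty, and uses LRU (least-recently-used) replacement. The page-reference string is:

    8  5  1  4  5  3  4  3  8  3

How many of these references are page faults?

6

8 → miss, frames (8)
5 → miss, frames (8 5)
1 → miss, frames (8 5 1)
4 → miss, evict 8, frames (5 1 4)
5 → hit
3 → miss, evict 1, frames (4 5 3)
4 → hit
3 → hit
8 → miss, evict 5, frames (4 3 8)
3 → hit
Page faults: 6.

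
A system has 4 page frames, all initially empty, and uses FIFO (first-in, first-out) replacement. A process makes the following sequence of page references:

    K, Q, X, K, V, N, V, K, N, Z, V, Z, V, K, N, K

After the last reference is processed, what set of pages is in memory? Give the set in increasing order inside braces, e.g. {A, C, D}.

K -> fault, frames {K}
Q -> fault, frames {K,Q}
X -> fault, frames {K,Q,X}
K -> hit
V -> fault, frames {K,Q,X,V}
N -> fault, evict K, frames {Q,X,V,N}
V -> hit
K -> fault, evict Q, frames {X,V,N,K}
N -> hit
Z -> fault, evict X, frames {V,N,K,Z}
V -> hit
Z -> hit
V -> hit
K -> hit
N -> hit
K -> hit

{K, N, V, Z}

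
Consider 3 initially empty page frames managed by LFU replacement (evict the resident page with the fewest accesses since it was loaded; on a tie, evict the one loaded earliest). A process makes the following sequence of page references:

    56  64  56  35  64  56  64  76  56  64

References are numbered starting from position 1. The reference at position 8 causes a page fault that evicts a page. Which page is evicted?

pos 1: 56 -> miss, frames {56}
pos 2: 64 -> miss, frames {56,64}
pos 3: 56 -> hit
pos 4: 35 -> miss, frames {56,64,35}
pos 5: 64 -> hit
pos 6: 56 -> hit
pos 7: 64 -> hit
pos 8: 76 -> miss, evict 35, frames {56,64,76}
At position 8, page 35 is evicted.

35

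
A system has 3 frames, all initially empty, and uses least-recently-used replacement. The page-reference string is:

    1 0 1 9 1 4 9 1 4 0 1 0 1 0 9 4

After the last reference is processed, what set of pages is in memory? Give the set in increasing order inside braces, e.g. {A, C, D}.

1 → miss, frames [1]
0 → miss, frames [1, 0]
1 → hit
9 → miss, frames [0, 1, 9]
1 → hit
4 → miss, evict 0, frames [9, 1, 4]
9 → hit
1 → hit
4 → hit
0 → miss, evict 9, frames [1, 4, 0]
1 → hit
0 → hit
1 → hit
0 → hit
9 → miss, evict 4, frames [1, 0, 9]
4 → miss, evict 1, frames [0, 9, 4]

{0, 4, 9}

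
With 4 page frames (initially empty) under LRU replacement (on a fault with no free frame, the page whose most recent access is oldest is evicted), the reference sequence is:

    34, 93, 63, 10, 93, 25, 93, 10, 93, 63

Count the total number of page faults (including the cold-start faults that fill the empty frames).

5

34 → fault, frames {34}
93 → fault, frames {34,93}
63 → fault, frames {34,93,63}
10 → fault, frames {34,93,63,10}
93 → hit
25 → fault, evict 34, frames {63,10,93,25}
93 → hit
10 → hit
93 → hit
63 → hit
Page faults: 5.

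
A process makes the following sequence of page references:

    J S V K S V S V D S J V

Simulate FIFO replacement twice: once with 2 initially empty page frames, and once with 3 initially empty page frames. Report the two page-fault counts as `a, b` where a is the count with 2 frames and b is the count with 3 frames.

2 frames: F F F F F F . . F F F F → 10 faults.
3 frames: F F F F . . . . F F F F → 8 faults.
8 < 10: adding a frame reduced faults, as is typical.

10, 8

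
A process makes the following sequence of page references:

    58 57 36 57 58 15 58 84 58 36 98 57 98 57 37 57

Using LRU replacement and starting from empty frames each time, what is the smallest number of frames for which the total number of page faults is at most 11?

2

f=1: 16 faults
f=2: 10 faults
f=3: 9 faults
f=4: 9 faults
f=5: 8 faults
f=6: 7 faults
f=7: 7 faults
Smallest f with faults ≤ 11 is 2.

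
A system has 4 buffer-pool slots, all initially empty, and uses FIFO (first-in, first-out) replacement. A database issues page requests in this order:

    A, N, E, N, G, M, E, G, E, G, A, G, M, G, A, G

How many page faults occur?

A: miss, frames {A}
N: miss, frames {A,N}
E: miss, frames {A,N,E}
N: hit
G: miss, frames {A,N,E,G}
M: miss, evict A, frames {N,E,G,M}
E: hit
G: hit
E: hit
G: hit
A: miss, evict N, frames {E,G,M,A}
G: hit
M: hit
G: hit
A: hit
G: hit
Page faults: 6.

6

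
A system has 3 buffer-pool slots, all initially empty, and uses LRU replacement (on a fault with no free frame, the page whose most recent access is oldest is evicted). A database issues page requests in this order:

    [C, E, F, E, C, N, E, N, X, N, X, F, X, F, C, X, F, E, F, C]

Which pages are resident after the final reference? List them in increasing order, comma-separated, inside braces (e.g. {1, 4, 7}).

C: miss, frames {C}
E: miss, frames {C,E}
F: miss, frames {C,E,F}
E: hit
C: hit
N: miss, evict F, frames {E,C,N}
E: hit
N: hit
X: miss, evict C, frames {E,N,X}
N: hit
X: hit
F: miss, evict E, frames {N,X,F}
X: hit
F: hit
C: miss, evict N, frames {X,F,C}
X: hit
F: hit
E: miss, evict C, frames {X,F,E}
F: hit
C: miss, evict X, frames {E,F,C}

{C, E, F}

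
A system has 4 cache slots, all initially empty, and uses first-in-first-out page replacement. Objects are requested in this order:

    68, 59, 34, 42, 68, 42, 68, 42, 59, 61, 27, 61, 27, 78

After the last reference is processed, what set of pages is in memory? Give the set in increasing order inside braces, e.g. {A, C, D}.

{27, 42, 61, 78}

68: fault, frames {68}
59: fault, frames {68,59}
34: fault, frames {68,59,34}
42: fault, frames {68,59,34,42}
68: hit
42: hit
68: hit
42: hit
59: hit
61: fault, evict 68, frames {59,34,42,61}
27: fault, evict 59, frames {34,42,61,27}
61: hit
27: hit
78: fault, evict 34, frames {42,61,27,78}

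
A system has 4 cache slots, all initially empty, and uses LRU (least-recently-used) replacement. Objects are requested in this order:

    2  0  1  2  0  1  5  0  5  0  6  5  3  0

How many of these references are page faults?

6

2 -> miss, frames {2}
0 -> miss, frames {2,0}
1 -> miss, frames {2,0,1}
2 -> hit
0 -> hit
1 -> hit
5 -> miss, frames {2,0,1,5}
0 -> hit
5 -> hit
0 -> hit
6 -> miss, evict 2, frames {1,5,0,6}
5 -> hit
3 -> miss, evict 1, frames {0,6,5,3}
0 -> hit
Page faults: 6.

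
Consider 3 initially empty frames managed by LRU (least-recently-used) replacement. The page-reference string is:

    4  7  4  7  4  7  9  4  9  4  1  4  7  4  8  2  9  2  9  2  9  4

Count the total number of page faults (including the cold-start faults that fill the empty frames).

9

4 -> fault, frames [4]
7 -> fault, frames [4, 7]
4 -> hit
7 -> hit
4 -> hit
7 -> hit
9 -> fault, frames [4, 7, 9]
4 -> hit
9 -> hit
4 -> hit
1 -> fault, evict 7, frames [9, 4, 1]
4 -> hit
7 -> fault, evict 9, frames [1, 4, 7]
4 -> hit
8 -> fault, evict 1, frames [7, 4, 8]
2 -> fault, evict 7, frames [4, 8, 2]
9 -> fault, evict 4, frames [8, 2, 9]
2 -> hit
9 -> hit
2 -> hit
9 -> hit
4 -> fault, evict 8, frames [2, 9, 4]
Page faults: 9.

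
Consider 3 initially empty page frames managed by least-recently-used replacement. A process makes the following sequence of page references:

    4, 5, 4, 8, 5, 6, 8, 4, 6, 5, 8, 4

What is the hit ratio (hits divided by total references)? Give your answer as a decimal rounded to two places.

0.33

4 → fault, frames {4}
5 → fault, frames {4,5}
4 → hit
8 → fault, frames {5,4,8}
5 → hit
6 → fault, evict 4, frames {8,5,6}
8 → hit
4 → fault, evict 5, frames {6,8,4}
6 → hit
5 → fault, evict 8, frames {4,6,5}
8 → fault, evict 4, frames {6,5,8}
4 → fault, evict 6, frames {5,8,4}
Hits: 4 of 12 references → 4/12 = 0.3333.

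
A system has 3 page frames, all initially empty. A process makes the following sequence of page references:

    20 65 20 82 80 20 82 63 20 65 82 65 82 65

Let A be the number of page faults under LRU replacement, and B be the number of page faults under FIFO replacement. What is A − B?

-1

Under LRU: F F . F F . . F . F F . . . → 7 faults.
Under FIFO: F F . F F F . F . F F . . . → 8 faults.
A − B = 7 − 8 = -1.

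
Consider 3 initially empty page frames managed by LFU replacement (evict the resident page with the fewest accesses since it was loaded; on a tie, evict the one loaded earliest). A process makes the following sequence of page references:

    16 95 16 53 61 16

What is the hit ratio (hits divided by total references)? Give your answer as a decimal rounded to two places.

16 → miss, frames (16)
95 → miss, frames (16 95)
16 → hit
53 → miss, frames (16 95 53)
61 → miss, evict 95, frames (16 53 61)
16 → hit
Hits: 2 of 6 references → 2/6 = 0.3333.

0.33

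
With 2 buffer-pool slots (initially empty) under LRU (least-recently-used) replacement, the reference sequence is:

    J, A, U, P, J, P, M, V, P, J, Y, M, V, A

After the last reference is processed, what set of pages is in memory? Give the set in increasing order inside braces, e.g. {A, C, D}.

{A, V}

J → fault, frames (J)
A → fault, frames (J A)
U → fault, evict J, frames (A U)
P → fault, evict A, frames (U P)
J → fault, evict U, frames (P J)
P → hit
M → fault, evict J, frames (P M)
V → fault, evict P, frames (M V)
P → fault, evict M, frames (V P)
J → fault, evict V, frames (P J)
Y → fault, evict P, frames (J Y)
M → fault, evict J, frames (Y M)
V → fault, evict Y, frames (M V)
A → fault, evict M, frames (V A)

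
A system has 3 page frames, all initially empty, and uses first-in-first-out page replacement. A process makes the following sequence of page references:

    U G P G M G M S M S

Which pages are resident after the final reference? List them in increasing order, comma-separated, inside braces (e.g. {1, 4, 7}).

U → fault, frames {U}
G → fault, frames {U,G}
P → fault, frames {U,G,P}
G → hit
M → fault, evict U, frames {G,P,M}
G → hit
M → hit
S → fault, evict G, frames {P,M,S}
M → hit
S → hit

{M, P, S}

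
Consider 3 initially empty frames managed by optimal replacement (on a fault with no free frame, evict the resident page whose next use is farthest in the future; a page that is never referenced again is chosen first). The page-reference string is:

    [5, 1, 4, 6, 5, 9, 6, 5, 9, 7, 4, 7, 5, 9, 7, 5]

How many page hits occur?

8

5 -> fault, frames {5}
1 -> fault, frames {5,1}
4 -> fault, frames {5,1,4}
6 -> fault, evict 1, frames {5,4,6}
5 -> hit
9 -> fault, evict 4, frames {5,6,9}
6 -> hit
5 -> hit
9 -> hit
7 -> fault, evict 6, frames {5,9,7}
4 -> fault, evict 9, frames {5,7,4}
7 -> hit
5 -> hit
9 -> fault, evict 4, frames {5,7,9}
7 -> hit
5 -> hit
Hits: 8.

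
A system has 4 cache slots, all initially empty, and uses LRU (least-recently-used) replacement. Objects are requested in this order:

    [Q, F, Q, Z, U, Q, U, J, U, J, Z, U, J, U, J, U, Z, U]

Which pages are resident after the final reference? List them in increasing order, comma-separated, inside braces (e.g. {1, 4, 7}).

{J, Q, U, Z}

Q → miss, frames (Q)
F → miss, frames (Q F)
Q → hit
Z → miss, frames (F Q Z)
U → miss, frames (F Q Z U)
Q → hit
U → hit
J → miss, evict F, frames (Z Q U J)
U → hit
J → hit
Z → hit
U → hit
J → hit
U → hit
J → hit
U → hit
Z → hit
U → hit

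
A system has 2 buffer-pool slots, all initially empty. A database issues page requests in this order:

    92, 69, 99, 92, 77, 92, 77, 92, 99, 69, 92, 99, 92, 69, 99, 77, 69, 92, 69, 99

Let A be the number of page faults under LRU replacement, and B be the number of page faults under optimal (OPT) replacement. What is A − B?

Under LRU: F F F F F . . . F F F F . F F F F F . F → 15 faults.
Under OPT: F F F . F . . . F F . F . F . F . F . F → 11 faults.
A − B = 15 − 11 = 4.

4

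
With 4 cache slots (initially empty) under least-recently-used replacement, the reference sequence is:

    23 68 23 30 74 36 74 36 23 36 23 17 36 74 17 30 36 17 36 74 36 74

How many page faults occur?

23 → miss, frames {23}
68 → miss, frames {23,68}
23 → hit
30 → miss, frames {68,23,30}
74 → miss, frames {68,23,30,74}
36 → miss, evict 68, frames {23,30,74,36}
74 → hit
36 → hit
23 → hit
36 → hit
23 → hit
17 → miss, evict 30, frames {74,36,23,17}
36 → hit
74 → hit
17 → hit
30 → miss, evict 23, frames {36,74,17,30}
36 → hit
17 → hit
36 → hit
74 → hit
36 → hit
74 → hit
Page faults: 7.

7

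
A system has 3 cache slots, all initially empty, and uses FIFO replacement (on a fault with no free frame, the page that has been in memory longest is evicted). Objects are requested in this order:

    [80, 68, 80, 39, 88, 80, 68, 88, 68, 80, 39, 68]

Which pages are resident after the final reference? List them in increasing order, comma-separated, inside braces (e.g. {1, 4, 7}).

{39, 68, 80}

80 → fault, frames {80}
68 → fault, frames {80,68}
80 → hit
39 → fault, frames {80,68,39}
88 → fault, evict 80, frames {68,39,88}
80 → fault, evict 68, frames {39,88,80}
68 → fault, evict 39, frames {88,80,68}
88 → hit
68 → hit
80 → hit
39 → fault, evict 88, frames {80,68,39}
68 → hit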